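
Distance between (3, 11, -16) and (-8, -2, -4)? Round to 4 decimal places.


d = sqrt((-8-3)^2 + (-2-11)^2 + (-4--16)^2) = 20.8327

20.8327


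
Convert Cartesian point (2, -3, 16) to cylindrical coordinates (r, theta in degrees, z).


r = sqrt(2^2 + (-3)^2) = 3.6056
theta = atan2(-3, 2) = 303.6901 deg
z = 16

r = 3.6056, theta = 303.6901 deg, z = 16


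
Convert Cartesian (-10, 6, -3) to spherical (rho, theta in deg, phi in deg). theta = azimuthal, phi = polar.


rho = sqrt((-10)^2 + 6^2 + (-3)^2) = 12.0416
theta = atan2(6, -10) = 149.0362 deg
phi = acos(-3/12.0416) = 104.4264 deg

rho = 12.0416, theta = 149.0362 deg, phi = 104.4264 deg


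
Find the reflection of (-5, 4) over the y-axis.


Reflection across y-axis: (x, y) -> (-x, y)
(-5, 4) -> (5, 4)

(5, 4)


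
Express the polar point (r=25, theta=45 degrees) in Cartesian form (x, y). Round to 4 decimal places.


x = 25 * cos(45) = 17.6777
y = 25 * sin(45) = 17.6777

(17.6777, 17.6777)


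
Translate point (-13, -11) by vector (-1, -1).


Translation: (x+dx, y+dy) = (-13+-1, -11+-1) = (-14, -12)

(-14, -12)


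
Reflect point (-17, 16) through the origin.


Reflection through origin: (x, y) -> (-x, -y)
(-17, 16) -> (17, -16)

(17, -16)


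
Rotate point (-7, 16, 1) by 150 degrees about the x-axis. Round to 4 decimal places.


x' = -7
y' = 16*cos(150) - 1*sin(150) = -14.3564
z' = 16*sin(150) + 1*cos(150) = 7.134

(-7, -14.3564, 7.134)


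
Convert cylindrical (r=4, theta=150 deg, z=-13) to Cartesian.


x = 4 * cos(150) = -3.4641
y = 4 * sin(150) = 2
z = -13

(-3.4641, 2, -13)


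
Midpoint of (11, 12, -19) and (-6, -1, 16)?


Midpoint = ((11+-6)/2, (12+-1)/2, (-19+16)/2) = (2.5, 5.5, -1.5)

(2.5, 5.5, -1.5)


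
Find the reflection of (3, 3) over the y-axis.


Reflection across y-axis: (x, y) -> (-x, y)
(3, 3) -> (-3, 3)

(-3, 3)


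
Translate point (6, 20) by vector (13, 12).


Translation: (x+dx, y+dy) = (6+13, 20+12) = (19, 32)

(19, 32)


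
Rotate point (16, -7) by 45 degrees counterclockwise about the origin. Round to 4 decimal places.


x' = 16*cos(45) - -7*sin(45) = 16.2635
y' = 16*sin(45) + -7*cos(45) = 6.364

(16.2635, 6.364)


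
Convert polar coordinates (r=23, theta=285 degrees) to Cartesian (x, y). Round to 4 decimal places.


x = 23 * cos(285) = 5.9528
y = 23 * sin(285) = -22.2163

(5.9528, -22.2163)


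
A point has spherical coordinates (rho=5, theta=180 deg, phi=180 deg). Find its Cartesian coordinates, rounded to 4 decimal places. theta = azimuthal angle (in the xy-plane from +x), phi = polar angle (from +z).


x = 5 * sin(180) * cos(180) = 0
y = 5 * sin(180) * sin(180) = 0
z = 5 * cos(180) = -5

(0, 0, -5)


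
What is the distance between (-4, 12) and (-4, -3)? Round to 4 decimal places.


d = sqrt((-4--4)^2 + (-3-12)^2) = 15

15


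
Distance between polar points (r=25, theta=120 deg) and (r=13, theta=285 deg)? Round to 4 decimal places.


d = sqrt(r1^2 + r2^2 - 2*r1*r2*cos(t2-t1))
d = sqrt(25^2 + 13^2 - 2*25*13*cos(285-120)) = 37.7075

37.7075


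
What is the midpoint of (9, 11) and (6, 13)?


Midpoint = ((9+6)/2, (11+13)/2) = (7.5, 12)

(7.5, 12)


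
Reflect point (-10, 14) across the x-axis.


Reflection across x-axis: (x, y) -> (x, -y)
(-10, 14) -> (-10, -14)

(-10, -14)


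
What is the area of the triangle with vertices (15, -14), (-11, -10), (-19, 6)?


Area = |x1(y2-y3) + x2(y3-y1) + x3(y1-y2)| / 2
= |15*(-10-6) + -11*(6--14) + -19*(-14--10)| / 2
= 192

192


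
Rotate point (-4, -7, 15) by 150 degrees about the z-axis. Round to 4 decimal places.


x' = -4*cos(150) - -7*sin(150) = 6.9641
y' = -4*sin(150) + -7*cos(150) = 4.0622
z' = 15

(6.9641, 4.0622, 15)


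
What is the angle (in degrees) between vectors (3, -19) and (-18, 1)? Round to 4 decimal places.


dot = 3*-18 + -19*1 = -73
|u| = 19.2354, |v| = 18.0278
cos(angle) = -0.2105
angle = 102.1525 degrees

102.1525 degrees


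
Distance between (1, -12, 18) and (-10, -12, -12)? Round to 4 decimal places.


d = sqrt((-10-1)^2 + (-12--12)^2 + (-12-18)^2) = 31.9531

31.9531


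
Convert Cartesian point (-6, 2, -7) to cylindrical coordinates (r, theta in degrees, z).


r = sqrt((-6)^2 + 2^2) = 6.3246
theta = atan2(2, -6) = 161.5651 deg
z = -7

r = 6.3246, theta = 161.5651 deg, z = -7


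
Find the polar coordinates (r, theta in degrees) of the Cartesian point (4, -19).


r = sqrt(4^2 + (-19)^2) = 19.4165
theta = atan2(-19, 4) = 281.8887 degrees

r = 19.4165, theta = 281.8887 degrees


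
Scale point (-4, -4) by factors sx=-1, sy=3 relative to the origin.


Scaling: (x*sx, y*sy) = (-4*-1, -4*3) = (4, -12)

(4, -12)


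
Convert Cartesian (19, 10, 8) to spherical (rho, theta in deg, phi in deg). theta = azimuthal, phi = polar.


rho = sqrt(19^2 + 10^2 + 8^2) = 22.9129
theta = atan2(10, 19) = 27.7585 deg
phi = acos(8/22.9129) = 69.5647 deg

rho = 22.9129, theta = 27.7585 deg, phi = 69.5647 deg


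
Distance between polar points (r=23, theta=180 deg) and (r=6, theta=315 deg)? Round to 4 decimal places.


d = sqrt(r1^2 + r2^2 - 2*r1*r2*cos(t2-t1))
d = sqrt(23^2 + 6^2 - 2*23*6*cos(315-180)) = 27.571

27.571


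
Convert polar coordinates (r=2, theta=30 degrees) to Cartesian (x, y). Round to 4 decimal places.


x = 2 * cos(30) = 1.7321
y = 2 * sin(30) = 1

(1.7321, 1)


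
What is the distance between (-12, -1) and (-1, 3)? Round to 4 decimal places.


d = sqrt((-1--12)^2 + (3--1)^2) = 11.7047

11.7047


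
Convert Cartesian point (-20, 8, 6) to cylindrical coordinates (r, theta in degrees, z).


r = sqrt((-20)^2 + 8^2) = 21.5407
theta = atan2(8, -20) = 158.1986 deg
z = 6

r = 21.5407, theta = 158.1986 deg, z = 6


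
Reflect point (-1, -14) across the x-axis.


Reflection across x-axis: (x, y) -> (x, -y)
(-1, -14) -> (-1, 14)

(-1, 14)


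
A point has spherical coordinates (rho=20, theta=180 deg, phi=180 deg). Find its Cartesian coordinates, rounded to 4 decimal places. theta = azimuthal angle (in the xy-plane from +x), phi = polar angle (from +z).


x = 20 * sin(180) * cos(180) = 0
y = 20 * sin(180) * sin(180) = 0
z = 20 * cos(180) = -20

(0, 0, -20)


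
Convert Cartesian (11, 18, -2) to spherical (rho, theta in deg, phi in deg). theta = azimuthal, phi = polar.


rho = sqrt(11^2 + 18^2 + (-2)^2) = 21.1896
theta = atan2(18, 11) = 58.5704 deg
phi = acos(-2/21.1896) = 95.416 deg

rho = 21.1896, theta = 58.5704 deg, phi = 95.416 deg


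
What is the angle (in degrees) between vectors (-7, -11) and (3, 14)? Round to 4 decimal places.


dot = -7*3 + -11*14 = -175
|u| = 13.0384, |v| = 14.3178
cos(angle) = -0.9374
angle = 159.6236 degrees

159.6236 degrees


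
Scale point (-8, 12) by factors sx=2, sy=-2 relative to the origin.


Scaling: (x*sx, y*sy) = (-8*2, 12*-2) = (-16, -24)

(-16, -24)


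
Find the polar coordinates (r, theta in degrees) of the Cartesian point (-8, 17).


r = sqrt((-8)^2 + 17^2) = 18.7883
theta = atan2(17, -8) = 115.2011 degrees

r = 18.7883, theta = 115.2011 degrees


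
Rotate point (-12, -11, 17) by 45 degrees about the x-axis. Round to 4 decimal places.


x' = -12
y' = -11*cos(45) - 17*sin(45) = -19.799
z' = -11*sin(45) + 17*cos(45) = 4.2426

(-12, -19.799, 4.2426)


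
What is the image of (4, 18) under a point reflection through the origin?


Reflection through origin: (x, y) -> (-x, -y)
(4, 18) -> (-4, -18)

(-4, -18)


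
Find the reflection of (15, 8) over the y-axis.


Reflection across y-axis: (x, y) -> (-x, y)
(15, 8) -> (-15, 8)

(-15, 8)


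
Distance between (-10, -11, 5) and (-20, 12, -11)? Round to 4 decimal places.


d = sqrt((-20--10)^2 + (12--11)^2 + (-11-5)^2) = 29.7489

29.7489


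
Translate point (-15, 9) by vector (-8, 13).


Translation: (x+dx, y+dy) = (-15+-8, 9+13) = (-23, 22)

(-23, 22)


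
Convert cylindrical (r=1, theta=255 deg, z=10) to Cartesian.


x = 1 * cos(255) = -0.2588
y = 1 * sin(255) = -0.9659
z = 10

(-0.2588, -0.9659, 10)


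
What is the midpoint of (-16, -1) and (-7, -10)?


Midpoint = ((-16+-7)/2, (-1+-10)/2) = (-11.5, -5.5)

(-11.5, -5.5)


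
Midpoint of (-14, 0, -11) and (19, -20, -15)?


Midpoint = ((-14+19)/2, (0+-20)/2, (-11+-15)/2) = (2.5, -10, -13)

(2.5, -10, -13)


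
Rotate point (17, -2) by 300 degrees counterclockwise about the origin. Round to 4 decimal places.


x' = 17*cos(300) - -2*sin(300) = 6.7679
y' = 17*sin(300) + -2*cos(300) = -15.7224

(6.7679, -15.7224)


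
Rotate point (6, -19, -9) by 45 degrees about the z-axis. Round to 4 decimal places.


x' = 6*cos(45) - -19*sin(45) = 17.6777
y' = 6*sin(45) + -19*cos(45) = -9.1924
z' = -9

(17.6777, -9.1924, -9)


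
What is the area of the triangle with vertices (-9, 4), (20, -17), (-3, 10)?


Area = |x1(y2-y3) + x2(y3-y1) + x3(y1-y2)| / 2
= |-9*(-17-10) + 20*(10-4) + -3*(4--17)| / 2
= 150

150


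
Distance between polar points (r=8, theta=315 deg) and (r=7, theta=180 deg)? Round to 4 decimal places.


d = sqrt(r1^2 + r2^2 - 2*r1*r2*cos(t2-t1))
d = sqrt(8^2 + 7^2 - 2*8*7*cos(180-315)) = 13.8635

13.8635


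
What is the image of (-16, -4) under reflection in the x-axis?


Reflection across x-axis: (x, y) -> (x, -y)
(-16, -4) -> (-16, 4)

(-16, 4)


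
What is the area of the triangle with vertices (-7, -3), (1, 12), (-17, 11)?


Area = |x1(y2-y3) + x2(y3-y1) + x3(y1-y2)| / 2
= |-7*(12-11) + 1*(11--3) + -17*(-3-12)| / 2
= 131

131


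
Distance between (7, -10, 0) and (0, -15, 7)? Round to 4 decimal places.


d = sqrt((0-7)^2 + (-15--10)^2 + (7-0)^2) = 11.0905

11.0905


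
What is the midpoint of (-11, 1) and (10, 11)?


Midpoint = ((-11+10)/2, (1+11)/2) = (-0.5, 6)

(-0.5, 6)


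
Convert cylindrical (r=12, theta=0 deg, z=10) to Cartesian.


x = 12 * cos(0) = 12
y = 12 * sin(0) = 0
z = 10

(12, 0, 10)


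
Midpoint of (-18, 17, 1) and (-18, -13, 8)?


Midpoint = ((-18+-18)/2, (17+-13)/2, (1+8)/2) = (-18, 2, 4.5)

(-18, 2, 4.5)


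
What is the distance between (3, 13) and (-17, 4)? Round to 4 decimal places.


d = sqrt((-17-3)^2 + (4-13)^2) = 21.9317

21.9317


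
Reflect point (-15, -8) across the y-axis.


Reflection across y-axis: (x, y) -> (-x, y)
(-15, -8) -> (15, -8)

(15, -8)


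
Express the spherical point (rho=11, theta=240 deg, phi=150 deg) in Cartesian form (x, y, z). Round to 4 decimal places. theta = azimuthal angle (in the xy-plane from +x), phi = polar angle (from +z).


x = 11 * sin(150) * cos(240) = -2.75
y = 11 * sin(150) * sin(240) = -4.7631
z = 11 * cos(150) = -9.5263

(-2.75, -4.7631, -9.5263)


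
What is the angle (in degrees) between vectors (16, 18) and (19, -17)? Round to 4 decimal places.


dot = 16*19 + 18*-17 = -2
|u| = 24.0832, |v| = 25.4951
cos(angle) = -0.0033
angle = 90.1866 degrees

90.1866 degrees


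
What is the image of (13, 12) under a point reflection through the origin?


Reflection through origin: (x, y) -> (-x, -y)
(13, 12) -> (-13, -12)

(-13, -12)


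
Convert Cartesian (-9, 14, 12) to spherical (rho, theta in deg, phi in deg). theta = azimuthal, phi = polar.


rho = sqrt((-9)^2 + 14^2 + 12^2) = 20.5183
theta = atan2(14, -9) = 122.7352 deg
phi = acos(12/20.5183) = 54.208 deg

rho = 20.5183, theta = 122.7352 deg, phi = 54.208 deg


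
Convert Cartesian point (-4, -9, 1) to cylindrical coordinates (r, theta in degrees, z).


r = sqrt((-4)^2 + (-9)^2) = 9.8489
theta = atan2(-9, -4) = 246.0375 deg
z = 1

r = 9.8489, theta = 246.0375 deg, z = 1


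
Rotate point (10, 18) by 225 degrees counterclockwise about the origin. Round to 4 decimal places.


x' = 10*cos(225) - 18*sin(225) = 5.6569
y' = 10*sin(225) + 18*cos(225) = -19.799

(5.6569, -19.799)


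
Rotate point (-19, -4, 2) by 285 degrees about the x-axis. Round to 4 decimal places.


x' = -19
y' = -4*cos(285) - 2*sin(285) = 0.8966
z' = -4*sin(285) + 2*cos(285) = 4.3813

(-19, 0.8966, 4.3813)


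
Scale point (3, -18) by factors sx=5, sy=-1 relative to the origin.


Scaling: (x*sx, y*sy) = (3*5, -18*-1) = (15, 18)

(15, 18)


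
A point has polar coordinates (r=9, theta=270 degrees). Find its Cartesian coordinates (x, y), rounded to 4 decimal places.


x = 9 * cos(270) = 0
y = 9 * sin(270) = -9

(0, -9)


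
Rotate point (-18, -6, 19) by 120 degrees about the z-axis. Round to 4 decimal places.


x' = -18*cos(120) - -6*sin(120) = 14.1962
y' = -18*sin(120) + -6*cos(120) = -12.5885
z' = 19

(14.1962, -12.5885, 19)


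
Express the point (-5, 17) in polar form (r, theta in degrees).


r = sqrt((-5)^2 + 17^2) = 17.72
theta = atan2(17, -5) = 106.3895 degrees

r = 17.72, theta = 106.3895 degrees


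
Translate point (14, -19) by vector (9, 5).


Translation: (x+dx, y+dy) = (14+9, -19+5) = (23, -14)

(23, -14)


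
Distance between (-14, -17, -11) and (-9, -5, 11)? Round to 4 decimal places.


d = sqrt((-9--14)^2 + (-5--17)^2 + (11--11)^2) = 25.5539

25.5539


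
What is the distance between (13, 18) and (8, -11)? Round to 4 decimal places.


d = sqrt((8-13)^2 + (-11-18)^2) = 29.4279

29.4279


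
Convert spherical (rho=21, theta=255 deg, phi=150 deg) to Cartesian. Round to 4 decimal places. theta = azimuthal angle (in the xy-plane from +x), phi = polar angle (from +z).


x = 21 * sin(150) * cos(255) = -2.7176
y = 21 * sin(150) * sin(255) = -10.1422
z = 21 * cos(150) = -18.1865

(-2.7176, -10.1422, -18.1865)


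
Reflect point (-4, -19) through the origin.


Reflection through origin: (x, y) -> (-x, -y)
(-4, -19) -> (4, 19)

(4, 19)


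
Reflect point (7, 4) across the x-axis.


Reflection across x-axis: (x, y) -> (x, -y)
(7, 4) -> (7, -4)

(7, -4)


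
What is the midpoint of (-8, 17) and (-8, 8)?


Midpoint = ((-8+-8)/2, (17+8)/2) = (-8, 12.5)

(-8, 12.5)


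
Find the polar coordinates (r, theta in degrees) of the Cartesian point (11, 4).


r = sqrt(11^2 + 4^2) = 11.7047
theta = atan2(4, 11) = 19.9831 degrees

r = 11.7047, theta = 19.9831 degrees


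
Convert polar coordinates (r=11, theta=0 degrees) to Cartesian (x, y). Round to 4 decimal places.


x = 11 * cos(0) = 11
y = 11 * sin(0) = 0

(11, 0)


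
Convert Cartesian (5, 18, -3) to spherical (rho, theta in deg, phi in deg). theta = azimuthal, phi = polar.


rho = sqrt(5^2 + 18^2 + (-3)^2) = 18.9209
theta = atan2(18, 5) = 74.4759 deg
phi = acos(-3/18.9209) = 99.123 deg

rho = 18.9209, theta = 74.4759 deg, phi = 99.123 deg


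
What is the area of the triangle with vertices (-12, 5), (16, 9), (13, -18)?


Area = |x1(y2-y3) + x2(y3-y1) + x3(y1-y2)| / 2
= |-12*(9--18) + 16*(-18-5) + 13*(5-9)| / 2
= 372

372


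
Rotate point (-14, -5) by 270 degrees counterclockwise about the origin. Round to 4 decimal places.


x' = -14*cos(270) - -5*sin(270) = -5
y' = -14*sin(270) + -5*cos(270) = 14

(-5, 14)


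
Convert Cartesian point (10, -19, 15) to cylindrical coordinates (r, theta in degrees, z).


r = sqrt(10^2 + (-19)^2) = 21.4709
theta = atan2(-19, 10) = 297.7585 deg
z = 15

r = 21.4709, theta = 297.7585 deg, z = 15


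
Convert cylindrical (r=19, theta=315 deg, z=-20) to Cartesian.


x = 19 * cos(315) = 13.435
y = 19 * sin(315) = -13.435
z = -20

(13.435, -13.435, -20)


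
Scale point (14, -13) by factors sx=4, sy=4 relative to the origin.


Scaling: (x*sx, y*sy) = (14*4, -13*4) = (56, -52)

(56, -52)


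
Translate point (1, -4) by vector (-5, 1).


Translation: (x+dx, y+dy) = (1+-5, -4+1) = (-4, -3)

(-4, -3)


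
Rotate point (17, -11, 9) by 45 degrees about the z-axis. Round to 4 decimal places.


x' = 17*cos(45) - -11*sin(45) = 19.799
y' = 17*sin(45) + -11*cos(45) = 4.2426
z' = 9

(19.799, 4.2426, 9)


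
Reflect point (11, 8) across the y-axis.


Reflection across y-axis: (x, y) -> (-x, y)
(11, 8) -> (-11, 8)

(-11, 8)


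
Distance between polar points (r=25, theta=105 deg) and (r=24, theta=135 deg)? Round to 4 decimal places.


d = sqrt(r1^2 + r2^2 - 2*r1*r2*cos(t2-t1))
d = sqrt(25^2 + 24^2 - 2*25*24*cos(135-105)) = 12.7189

12.7189


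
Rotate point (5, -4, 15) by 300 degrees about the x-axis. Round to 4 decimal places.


x' = 5
y' = -4*cos(300) - 15*sin(300) = 10.9904
z' = -4*sin(300) + 15*cos(300) = 10.9641

(5, 10.9904, 10.9641)


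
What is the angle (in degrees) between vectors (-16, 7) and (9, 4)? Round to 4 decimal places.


dot = -16*9 + 7*4 = -116
|u| = 17.4642, |v| = 9.8489
cos(angle) = -0.6744
angle = 132.4081 degrees

132.4081 degrees


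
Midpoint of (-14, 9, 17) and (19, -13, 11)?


Midpoint = ((-14+19)/2, (9+-13)/2, (17+11)/2) = (2.5, -2, 14)

(2.5, -2, 14)


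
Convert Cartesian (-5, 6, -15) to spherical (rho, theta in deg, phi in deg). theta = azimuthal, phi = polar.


rho = sqrt((-5)^2 + 6^2 + (-15)^2) = 16.9115
theta = atan2(6, -5) = 129.8056 deg
phi = acos(-15/16.9115) = 152.4948 deg

rho = 16.9115, theta = 129.8056 deg, phi = 152.4948 deg


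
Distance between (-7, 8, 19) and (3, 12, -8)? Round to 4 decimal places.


d = sqrt((3--7)^2 + (12-8)^2 + (-8-19)^2) = 29.0689

29.0689


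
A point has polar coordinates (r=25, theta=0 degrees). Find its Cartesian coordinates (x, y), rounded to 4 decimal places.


x = 25 * cos(0) = 25
y = 25 * sin(0) = 0

(25, 0)


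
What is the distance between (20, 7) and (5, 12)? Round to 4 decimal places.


d = sqrt((5-20)^2 + (12-7)^2) = 15.8114

15.8114


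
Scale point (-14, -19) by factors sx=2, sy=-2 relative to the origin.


Scaling: (x*sx, y*sy) = (-14*2, -19*-2) = (-28, 38)

(-28, 38)


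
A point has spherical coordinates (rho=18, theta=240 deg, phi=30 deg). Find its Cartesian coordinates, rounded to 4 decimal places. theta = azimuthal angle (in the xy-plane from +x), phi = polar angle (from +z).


x = 18 * sin(30) * cos(240) = -4.5
y = 18 * sin(30) * sin(240) = -7.7942
z = 18 * cos(30) = 15.5885

(-4.5, -7.7942, 15.5885)


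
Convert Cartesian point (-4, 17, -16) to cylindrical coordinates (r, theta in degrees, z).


r = sqrt((-4)^2 + 17^2) = 17.4642
theta = atan2(17, -4) = 103.2405 deg
z = -16

r = 17.4642, theta = 103.2405 deg, z = -16


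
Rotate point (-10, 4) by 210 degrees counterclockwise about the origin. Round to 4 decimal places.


x' = -10*cos(210) - 4*sin(210) = 10.6603
y' = -10*sin(210) + 4*cos(210) = 1.5359

(10.6603, 1.5359)


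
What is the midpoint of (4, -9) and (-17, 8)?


Midpoint = ((4+-17)/2, (-9+8)/2) = (-6.5, -0.5)

(-6.5, -0.5)


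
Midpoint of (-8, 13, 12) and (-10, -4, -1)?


Midpoint = ((-8+-10)/2, (13+-4)/2, (12+-1)/2) = (-9, 4.5, 5.5)

(-9, 4.5, 5.5)


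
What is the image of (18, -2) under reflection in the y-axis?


Reflection across y-axis: (x, y) -> (-x, y)
(18, -2) -> (-18, -2)

(-18, -2)


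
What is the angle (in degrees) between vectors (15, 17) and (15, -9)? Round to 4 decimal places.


dot = 15*15 + 17*-9 = 72
|u| = 22.6716, |v| = 17.4929
cos(angle) = 0.1815
angle = 79.5401 degrees

79.5401 degrees


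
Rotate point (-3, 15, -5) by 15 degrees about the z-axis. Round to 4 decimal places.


x' = -3*cos(15) - 15*sin(15) = -6.7801
y' = -3*sin(15) + 15*cos(15) = 13.7124
z' = -5

(-6.7801, 13.7124, -5)


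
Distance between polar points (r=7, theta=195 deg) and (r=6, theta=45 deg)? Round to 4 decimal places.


d = sqrt(r1^2 + r2^2 - 2*r1*r2*cos(t2-t1))
d = sqrt(7^2 + 6^2 - 2*7*6*cos(45-195)) = 12.5597

12.5597


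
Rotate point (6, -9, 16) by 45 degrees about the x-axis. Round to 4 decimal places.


x' = 6
y' = -9*cos(45) - 16*sin(45) = -17.6777
z' = -9*sin(45) + 16*cos(45) = 4.9497

(6, -17.6777, 4.9497)


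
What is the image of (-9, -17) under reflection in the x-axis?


Reflection across x-axis: (x, y) -> (x, -y)
(-9, -17) -> (-9, 17)

(-9, 17)


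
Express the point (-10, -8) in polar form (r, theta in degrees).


r = sqrt((-10)^2 + (-8)^2) = 12.8062
theta = atan2(-8, -10) = 218.6598 degrees

r = 12.8062, theta = 218.6598 degrees


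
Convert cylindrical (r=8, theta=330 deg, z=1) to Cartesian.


x = 8 * cos(330) = 6.9282
y = 8 * sin(330) = -4
z = 1

(6.9282, -4, 1)


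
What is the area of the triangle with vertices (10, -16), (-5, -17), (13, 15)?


Area = |x1(y2-y3) + x2(y3-y1) + x3(y1-y2)| / 2
= |10*(-17-15) + -5*(15--16) + 13*(-16--17)| / 2
= 231

231


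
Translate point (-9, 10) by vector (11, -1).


Translation: (x+dx, y+dy) = (-9+11, 10+-1) = (2, 9)

(2, 9)


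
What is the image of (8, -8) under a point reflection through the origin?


Reflection through origin: (x, y) -> (-x, -y)
(8, -8) -> (-8, 8)

(-8, 8)


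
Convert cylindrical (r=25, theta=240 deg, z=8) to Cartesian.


x = 25 * cos(240) = -12.5
y = 25 * sin(240) = -21.6506
z = 8

(-12.5, -21.6506, 8)


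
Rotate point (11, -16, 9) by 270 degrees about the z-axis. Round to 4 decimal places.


x' = 11*cos(270) - -16*sin(270) = -16
y' = 11*sin(270) + -16*cos(270) = -11
z' = 9

(-16, -11, 9)


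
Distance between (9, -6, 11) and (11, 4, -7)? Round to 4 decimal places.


d = sqrt((11-9)^2 + (4--6)^2 + (-7-11)^2) = 20.6882

20.6882


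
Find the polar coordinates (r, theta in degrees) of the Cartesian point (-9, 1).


r = sqrt((-9)^2 + 1^2) = 9.0554
theta = atan2(1, -9) = 173.6598 degrees

r = 9.0554, theta = 173.6598 degrees


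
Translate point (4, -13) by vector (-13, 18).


Translation: (x+dx, y+dy) = (4+-13, -13+18) = (-9, 5)

(-9, 5)


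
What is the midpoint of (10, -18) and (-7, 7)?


Midpoint = ((10+-7)/2, (-18+7)/2) = (1.5, -5.5)

(1.5, -5.5)


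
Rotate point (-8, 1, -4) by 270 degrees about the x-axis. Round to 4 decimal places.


x' = -8
y' = 1*cos(270) - -4*sin(270) = -4
z' = 1*sin(270) + -4*cos(270) = -1

(-8, -4, -1)


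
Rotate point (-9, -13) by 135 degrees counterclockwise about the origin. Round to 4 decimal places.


x' = -9*cos(135) - -13*sin(135) = 15.5563
y' = -9*sin(135) + -13*cos(135) = 2.8284

(15.5563, 2.8284)


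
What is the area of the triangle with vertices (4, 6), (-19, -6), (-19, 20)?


Area = |x1(y2-y3) + x2(y3-y1) + x3(y1-y2)| / 2
= |4*(-6-20) + -19*(20-6) + -19*(6--6)| / 2
= 299

299


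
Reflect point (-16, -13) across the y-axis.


Reflection across y-axis: (x, y) -> (-x, y)
(-16, -13) -> (16, -13)

(16, -13)


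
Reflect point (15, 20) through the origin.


Reflection through origin: (x, y) -> (-x, -y)
(15, 20) -> (-15, -20)

(-15, -20)


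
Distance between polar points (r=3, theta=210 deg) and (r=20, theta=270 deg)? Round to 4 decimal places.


d = sqrt(r1^2 + r2^2 - 2*r1*r2*cos(t2-t1))
d = sqrt(3^2 + 20^2 - 2*3*20*cos(270-210)) = 18.6815

18.6815


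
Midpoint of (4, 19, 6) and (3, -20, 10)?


Midpoint = ((4+3)/2, (19+-20)/2, (6+10)/2) = (3.5, -0.5, 8)

(3.5, -0.5, 8)


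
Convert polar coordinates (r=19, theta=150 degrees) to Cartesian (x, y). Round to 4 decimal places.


x = 19 * cos(150) = -16.4545
y = 19 * sin(150) = 9.5

(-16.4545, 9.5)


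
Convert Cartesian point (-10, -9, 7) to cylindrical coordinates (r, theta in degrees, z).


r = sqrt((-10)^2 + (-9)^2) = 13.4536
theta = atan2(-9, -10) = 221.9872 deg
z = 7

r = 13.4536, theta = 221.9872 deg, z = 7


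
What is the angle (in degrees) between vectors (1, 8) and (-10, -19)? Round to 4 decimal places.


dot = 1*-10 + 8*-19 = -162
|u| = 8.0623, |v| = 21.4709
cos(angle) = -0.9359
angle = 159.3665 degrees

159.3665 degrees


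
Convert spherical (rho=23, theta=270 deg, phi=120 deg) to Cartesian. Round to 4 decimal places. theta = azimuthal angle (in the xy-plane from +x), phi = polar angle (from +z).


x = 23 * sin(120) * cos(270) = 0
y = 23 * sin(120) * sin(270) = -19.9186
z = 23 * cos(120) = -11.5

(0, -19.9186, -11.5)


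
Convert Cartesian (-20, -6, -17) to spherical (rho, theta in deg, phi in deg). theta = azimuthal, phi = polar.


rho = sqrt((-20)^2 + (-6)^2 + (-17)^2) = 26.9258
theta = atan2(-6, -20) = 196.6992 deg
phi = acos(-17/26.9258) = 129.1508 deg

rho = 26.9258, theta = 196.6992 deg, phi = 129.1508 deg


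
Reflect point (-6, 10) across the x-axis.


Reflection across x-axis: (x, y) -> (x, -y)
(-6, 10) -> (-6, -10)

(-6, -10)


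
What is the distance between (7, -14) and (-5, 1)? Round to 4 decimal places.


d = sqrt((-5-7)^2 + (1--14)^2) = 19.2094

19.2094


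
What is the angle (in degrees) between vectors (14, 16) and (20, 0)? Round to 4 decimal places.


dot = 14*20 + 16*0 = 280
|u| = 21.2603, |v| = 20
cos(angle) = 0.6585
angle = 48.8141 degrees

48.8141 degrees


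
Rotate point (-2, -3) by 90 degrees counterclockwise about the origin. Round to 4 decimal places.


x' = -2*cos(90) - -3*sin(90) = 3
y' = -2*sin(90) + -3*cos(90) = -2

(3, -2)


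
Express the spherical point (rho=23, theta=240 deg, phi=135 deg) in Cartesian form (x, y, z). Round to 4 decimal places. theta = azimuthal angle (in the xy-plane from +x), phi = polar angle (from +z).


x = 23 * sin(135) * cos(240) = -8.1317
y = 23 * sin(135) * sin(240) = -14.0846
z = 23 * cos(135) = -16.2635

(-8.1317, -14.0846, -16.2635)


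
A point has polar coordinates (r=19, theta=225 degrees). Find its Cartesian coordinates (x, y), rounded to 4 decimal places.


x = 19 * cos(225) = -13.435
y = 19 * sin(225) = -13.435

(-13.435, -13.435)


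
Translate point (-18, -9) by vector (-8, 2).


Translation: (x+dx, y+dy) = (-18+-8, -9+2) = (-26, -7)

(-26, -7)


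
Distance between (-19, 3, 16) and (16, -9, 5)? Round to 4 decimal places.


d = sqrt((16--19)^2 + (-9-3)^2 + (5-16)^2) = 38.6005

38.6005


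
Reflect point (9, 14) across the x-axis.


Reflection across x-axis: (x, y) -> (x, -y)
(9, 14) -> (9, -14)

(9, -14)


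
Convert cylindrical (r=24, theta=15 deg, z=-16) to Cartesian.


x = 24 * cos(15) = 23.1822
y = 24 * sin(15) = 6.2117
z = -16

(23.1822, 6.2117, -16)


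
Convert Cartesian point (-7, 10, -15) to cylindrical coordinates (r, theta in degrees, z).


r = sqrt((-7)^2 + 10^2) = 12.2066
theta = atan2(10, -7) = 124.992 deg
z = -15

r = 12.2066, theta = 124.992 deg, z = -15


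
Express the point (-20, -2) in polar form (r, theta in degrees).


r = sqrt((-20)^2 + (-2)^2) = 20.0998
theta = atan2(-2, -20) = 185.7106 degrees

r = 20.0998, theta = 185.7106 degrees


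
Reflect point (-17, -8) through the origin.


Reflection through origin: (x, y) -> (-x, -y)
(-17, -8) -> (17, 8)

(17, 8)


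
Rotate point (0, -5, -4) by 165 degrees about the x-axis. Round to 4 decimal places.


x' = 0
y' = -5*cos(165) - -4*sin(165) = 5.8649
z' = -5*sin(165) + -4*cos(165) = 2.5696

(0, 5.8649, 2.5696)


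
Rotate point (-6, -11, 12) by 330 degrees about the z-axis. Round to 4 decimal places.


x' = -6*cos(330) - -11*sin(330) = -10.6962
y' = -6*sin(330) + -11*cos(330) = -6.5263
z' = 12

(-10.6962, -6.5263, 12)


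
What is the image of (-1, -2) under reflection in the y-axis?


Reflection across y-axis: (x, y) -> (-x, y)
(-1, -2) -> (1, -2)

(1, -2)


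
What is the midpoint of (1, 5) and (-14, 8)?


Midpoint = ((1+-14)/2, (5+8)/2) = (-6.5, 6.5)

(-6.5, 6.5)


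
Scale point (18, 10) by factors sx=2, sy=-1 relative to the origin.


Scaling: (x*sx, y*sy) = (18*2, 10*-1) = (36, -10)

(36, -10)


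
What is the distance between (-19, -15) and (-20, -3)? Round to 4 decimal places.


d = sqrt((-20--19)^2 + (-3--15)^2) = 12.0416

12.0416


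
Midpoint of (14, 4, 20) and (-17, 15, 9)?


Midpoint = ((14+-17)/2, (4+15)/2, (20+9)/2) = (-1.5, 9.5, 14.5)

(-1.5, 9.5, 14.5)


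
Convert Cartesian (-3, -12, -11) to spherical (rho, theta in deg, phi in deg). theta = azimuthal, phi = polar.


rho = sqrt((-3)^2 + (-12)^2 + (-11)^2) = 16.5529
theta = atan2(-12, -3) = 255.9638 deg
phi = acos(-11/16.5529) = 131.6466 deg

rho = 16.5529, theta = 255.9638 deg, phi = 131.6466 deg


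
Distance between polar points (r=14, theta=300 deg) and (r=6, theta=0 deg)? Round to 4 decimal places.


d = sqrt(r1^2 + r2^2 - 2*r1*r2*cos(t2-t1))
d = sqrt(14^2 + 6^2 - 2*14*6*cos(0-300)) = 12.1655

12.1655


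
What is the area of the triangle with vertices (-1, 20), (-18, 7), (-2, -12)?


Area = |x1(y2-y3) + x2(y3-y1) + x3(y1-y2)| / 2
= |-1*(7--12) + -18*(-12-20) + -2*(20-7)| / 2
= 265.5

265.5


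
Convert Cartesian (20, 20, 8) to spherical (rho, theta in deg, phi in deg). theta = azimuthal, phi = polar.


rho = sqrt(20^2 + 20^2 + 8^2) = 29.3939
theta = atan2(20, 20) = 45 deg
phi = acos(8/29.3939) = 74.2068 deg

rho = 29.3939, theta = 45 deg, phi = 74.2068 deg


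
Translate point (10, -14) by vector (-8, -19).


Translation: (x+dx, y+dy) = (10+-8, -14+-19) = (2, -33)

(2, -33)


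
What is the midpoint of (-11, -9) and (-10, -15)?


Midpoint = ((-11+-10)/2, (-9+-15)/2) = (-10.5, -12)

(-10.5, -12)


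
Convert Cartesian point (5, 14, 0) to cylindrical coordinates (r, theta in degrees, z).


r = sqrt(5^2 + 14^2) = 14.8661
theta = atan2(14, 5) = 70.3462 deg
z = 0

r = 14.8661, theta = 70.3462 deg, z = 0


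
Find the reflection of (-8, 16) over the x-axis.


Reflection across x-axis: (x, y) -> (x, -y)
(-8, 16) -> (-8, -16)

(-8, -16)


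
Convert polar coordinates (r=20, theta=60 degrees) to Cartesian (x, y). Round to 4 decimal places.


x = 20 * cos(60) = 10
y = 20 * sin(60) = 17.3205

(10, 17.3205)


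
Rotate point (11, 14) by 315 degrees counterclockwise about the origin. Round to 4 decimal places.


x' = 11*cos(315) - 14*sin(315) = 17.6777
y' = 11*sin(315) + 14*cos(315) = 2.1213

(17.6777, 2.1213)


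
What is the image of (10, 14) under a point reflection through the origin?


Reflection through origin: (x, y) -> (-x, -y)
(10, 14) -> (-10, -14)

(-10, -14)


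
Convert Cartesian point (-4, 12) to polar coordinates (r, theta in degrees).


r = sqrt((-4)^2 + 12^2) = 12.6491
theta = atan2(12, -4) = 108.4349 degrees

r = 12.6491, theta = 108.4349 degrees


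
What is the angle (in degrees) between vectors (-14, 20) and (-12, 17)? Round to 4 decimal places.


dot = -14*-12 + 20*17 = 508
|u| = 24.4131, |v| = 20.8087
cos(angle) = 1
angle = 0.2256 degrees

0.2256 degrees


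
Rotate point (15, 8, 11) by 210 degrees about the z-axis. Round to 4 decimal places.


x' = 15*cos(210) - 8*sin(210) = -8.9904
y' = 15*sin(210) + 8*cos(210) = -14.4282
z' = 11

(-8.9904, -14.4282, 11)


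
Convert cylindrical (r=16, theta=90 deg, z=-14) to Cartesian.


x = 16 * cos(90) = 0
y = 16 * sin(90) = 16
z = -14

(0, 16, -14)


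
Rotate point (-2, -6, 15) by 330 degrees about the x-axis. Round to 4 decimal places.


x' = -2
y' = -6*cos(330) - 15*sin(330) = 2.3038
z' = -6*sin(330) + 15*cos(330) = 15.9904

(-2, 2.3038, 15.9904)


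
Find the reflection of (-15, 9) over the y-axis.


Reflection across y-axis: (x, y) -> (-x, y)
(-15, 9) -> (15, 9)

(15, 9)


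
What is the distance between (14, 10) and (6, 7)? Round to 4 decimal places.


d = sqrt((6-14)^2 + (7-10)^2) = 8.544

8.544


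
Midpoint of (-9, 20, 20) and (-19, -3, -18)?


Midpoint = ((-9+-19)/2, (20+-3)/2, (20+-18)/2) = (-14, 8.5, 1)

(-14, 8.5, 1)


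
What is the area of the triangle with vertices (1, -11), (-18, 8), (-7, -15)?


Area = |x1(y2-y3) + x2(y3-y1) + x3(y1-y2)| / 2
= |1*(8--15) + -18*(-15--11) + -7*(-11-8)| / 2
= 114

114


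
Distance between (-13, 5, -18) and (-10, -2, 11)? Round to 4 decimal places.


d = sqrt((-10--13)^2 + (-2-5)^2 + (11--18)^2) = 29.9833

29.9833


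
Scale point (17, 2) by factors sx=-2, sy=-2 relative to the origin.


Scaling: (x*sx, y*sy) = (17*-2, 2*-2) = (-34, -4)

(-34, -4)


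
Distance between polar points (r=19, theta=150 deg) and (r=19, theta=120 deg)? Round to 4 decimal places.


d = sqrt(r1^2 + r2^2 - 2*r1*r2*cos(t2-t1))
d = sqrt(19^2 + 19^2 - 2*19*19*cos(120-150)) = 9.8351

9.8351


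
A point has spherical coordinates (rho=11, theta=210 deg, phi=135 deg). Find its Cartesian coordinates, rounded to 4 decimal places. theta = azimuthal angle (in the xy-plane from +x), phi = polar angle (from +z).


x = 11 * sin(135) * cos(210) = -6.7361
y = 11 * sin(135) * sin(210) = -3.8891
z = 11 * cos(135) = -7.7782

(-6.7361, -3.8891, -7.7782)


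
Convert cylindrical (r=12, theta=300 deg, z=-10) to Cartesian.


x = 12 * cos(300) = 6
y = 12 * sin(300) = -10.3923
z = -10

(6, -10.3923, -10)


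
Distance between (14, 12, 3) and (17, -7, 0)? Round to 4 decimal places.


d = sqrt((17-14)^2 + (-7-12)^2 + (0-3)^2) = 19.4679

19.4679


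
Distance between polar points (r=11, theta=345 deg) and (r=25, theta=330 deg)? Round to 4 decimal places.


d = sqrt(r1^2 + r2^2 - 2*r1*r2*cos(t2-t1))
d = sqrt(11^2 + 25^2 - 2*11*25*cos(330-345)) = 14.654

14.654


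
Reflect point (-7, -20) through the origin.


Reflection through origin: (x, y) -> (-x, -y)
(-7, -20) -> (7, 20)

(7, 20)


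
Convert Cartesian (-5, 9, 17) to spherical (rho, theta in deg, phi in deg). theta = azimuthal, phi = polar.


rho = sqrt((-5)^2 + 9^2 + 17^2) = 19.8746
theta = atan2(9, -5) = 119.0546 deg
phi = acos(17/19.8746) = 31.2002 deg

rho = 19.8746, theta = 119.0546 deg, phi = 31.2002 deg


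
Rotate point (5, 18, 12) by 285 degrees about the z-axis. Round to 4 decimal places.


x' = 5*cos(285) - 18*sin(285) = 18.6808
y' = 5*sin(285) + 18*cos(285) = -0.1709
z' = 12

(18.6808, -0.1709, 12)


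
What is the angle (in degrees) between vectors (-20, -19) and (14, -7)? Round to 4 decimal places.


dot = -20*14 + -19*-7 = -147
|u| = 27.5862, |v| = 15.6525
cos(angle) = -0.3404
angle = 109.9037 degrees

109.9037 degrees


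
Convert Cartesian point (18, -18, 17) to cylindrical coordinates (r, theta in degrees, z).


r = sqrt(18^2 + (-18)^2) = 25.4558
theta = atan2(-18, 18) = 315 deg
z = 17

r = 25.4558, theta = 315 deg, z = 17


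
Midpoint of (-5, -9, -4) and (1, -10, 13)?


Midpoint = ((-5+1)/2, (-9+-10)/2, (-4+13)/2) = (-2, -9.5, 4.5)

(-2, -9.5, 4.5)


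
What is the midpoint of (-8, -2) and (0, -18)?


Midpoint = ((-8+0)/2, (-2+-18)/2) = (-4, -10)

(-4, -10)


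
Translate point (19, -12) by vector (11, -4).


Translation: (x+dx, y+dy) = (19+11, -12+-4) = (30, -16)

(30, -16)


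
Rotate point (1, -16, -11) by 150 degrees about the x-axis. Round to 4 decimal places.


x' = 1
y' = -16*cos(150) - -11*sin(150) = 19.3564
z' = -16*sin(150) + -11*cos(150) = 1.5263

(1, 19.3564, 1.5263)


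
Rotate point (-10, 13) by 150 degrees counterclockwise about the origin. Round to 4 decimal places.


x' = -10*cos(150) - 13*sin(150) = 2.1603
y' = -10*sin(150) + 13*cos(150) = -16.2583

(2.1603, -16.2583)


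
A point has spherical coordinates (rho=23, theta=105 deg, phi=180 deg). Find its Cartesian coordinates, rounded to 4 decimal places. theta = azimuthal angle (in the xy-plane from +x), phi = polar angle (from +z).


x = 23 * sin(180) * cos(105) = 0
y = 23 * sin(180) * sin(105) = 0
z = 23 * cos(180) = -23

(0, 0, -23)


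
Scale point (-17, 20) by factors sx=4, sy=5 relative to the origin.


Scaling: (x*sx, y*sy) = (-17*4, 20*5) = (-68, 100)

(-68, 100)


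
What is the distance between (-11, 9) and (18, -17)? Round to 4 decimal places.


d = sqrt((18--11)^2 + (-17-9)^2) = 38.9487

38.9487


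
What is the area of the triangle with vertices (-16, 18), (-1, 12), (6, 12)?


Area = |x1(y2-y3) + x2(y3-y1) + x3(y1-y2)| / 2
= |-16*(12-12) + -1*(12-18) + 6*(18-12)| / 2
= 21

21


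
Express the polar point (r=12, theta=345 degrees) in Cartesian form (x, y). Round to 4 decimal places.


x = 12 * cos(345) = 11.5911
y = 12 * sin(345) = -3.1058

(11.5911, -3.1058)


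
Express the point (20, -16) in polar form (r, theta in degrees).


r = sqrt(20^2 + (-16)^2) = 25.6125
theta = atan2(-16, 20) = 321.3402 degrees

r = 25.6125, theta = 321.3402 degrees


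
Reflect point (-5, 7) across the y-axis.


Reflection across y-axis: (x, y) -> (-x, y)
(-5, 7) -> (5, 7)

(5, 7)


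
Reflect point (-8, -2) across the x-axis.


Reflection across x-axis: (x, y) -> (x, -y)
(-8, -2) -> (-8, 2)

(-8, 2)


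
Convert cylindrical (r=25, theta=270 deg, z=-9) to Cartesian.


x = 25 * cos(270) = 0
y = 25 * sin(270) = -25
z = -9

(0, -25, -9)


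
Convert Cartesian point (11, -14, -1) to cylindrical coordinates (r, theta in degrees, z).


r = sqrt(11^2 + (-14)^2) = 17.8045
theta = atan2(-14, 11) = 308.1572 deg
z = -1

r = 17.8045, theta = 308.1572 deg, z = -1


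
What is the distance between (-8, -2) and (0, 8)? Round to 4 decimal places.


d = sqrt((0--8)^2 + (8--2)^2) = 12.8062

12.8062


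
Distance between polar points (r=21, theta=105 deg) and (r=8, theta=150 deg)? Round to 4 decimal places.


d = sqrt(r1^2 + r2^2 - 2*r1*r2*cos(t2-t1))
d = sqrt(21^2 + 8^2 - 2*21*8*cos(150-105)) = 16.3527

16.3527


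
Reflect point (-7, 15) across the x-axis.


Reflection across x-axis: (x, y) -> (x, -y)
(-7, 15) -> (-7, -15)

(-7, -15)


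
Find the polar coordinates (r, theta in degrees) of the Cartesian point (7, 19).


r = sqrt(7^2 + 19^2) = 20.2485
theta = atan2(19, 7) = 69.7751 degrees

r = 20.2485, theta = 69.7751 degrees


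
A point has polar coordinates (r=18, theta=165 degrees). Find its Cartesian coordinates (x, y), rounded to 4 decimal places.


x = 18 * cos(165) = -17.3867
y = 18 * sin(165) = 4.6587

(-17.3867, 4.6587)


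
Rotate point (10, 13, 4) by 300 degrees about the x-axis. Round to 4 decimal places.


x' = 10
y' = 13*cos(300) - 4*sin(300) = 9.9641
z' = 13*sin(300) + 4*cos(300) = -9.2583

(10, 9.9641, -9.2583)


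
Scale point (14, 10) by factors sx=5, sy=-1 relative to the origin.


Scaling: (x*sx, y*sy) = (14*5, 10*-1) = (70, -10)

(70, -10)


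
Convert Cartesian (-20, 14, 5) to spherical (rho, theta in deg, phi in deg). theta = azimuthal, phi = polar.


rho = sqrt((-20)^2 + 14^2 + 5^2) = 24.9199
theta = atan2(14, -20) = 145.008 deg
phi = acos(5/24.9199) = 78.4254 deg

rho = 24.9199, theta = 145.008 deg, phi = 78.4254 deg


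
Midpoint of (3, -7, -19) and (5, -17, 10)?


Midpoint = ((3+5)/2, (-7+-17)/2, (-19+10)/2) = (4, -12, -4.5)

(4, -12, -4.5)


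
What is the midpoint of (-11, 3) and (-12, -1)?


Midpoint = ((-11+-12)/2, (3+-1)/2) = (-11.5, 1)

(-11.5, 1)


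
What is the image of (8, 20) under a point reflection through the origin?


Reflection through origin: (x, y) -> (-x, -y)
(8, 20) -> (-8, -20)

(-8, -20)


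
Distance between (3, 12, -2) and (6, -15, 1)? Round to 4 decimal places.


d = sqrt((6-3)^2 + (-15-12)^2 + (1--2)^2) = 27.3313

27.3313


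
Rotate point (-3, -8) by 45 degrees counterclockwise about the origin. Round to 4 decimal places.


x' = -3*cos(45) - -8*sin(45) = 3.5355
y' = -3*sin(45) + -8*cos(45) = -7.7782

(3.5355, -7.7782)


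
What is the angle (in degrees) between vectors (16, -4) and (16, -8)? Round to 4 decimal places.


dot = 16*16 + -4*-8 = 288
|u| = 16.4924, |v| = 17.8885
cos(angle) = 0.9762
angle = 12.5288 degrees

12.5288 degrees


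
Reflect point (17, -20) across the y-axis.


Reflection across y-axis: (x, y) -> (-x, y)
(17, -20) -> (-17, -20)

(-17, -20)


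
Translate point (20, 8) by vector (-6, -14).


Translation: (x+dx, y+dy) = (20+-6, 8+-14) = (14, -6)

(14, -6)


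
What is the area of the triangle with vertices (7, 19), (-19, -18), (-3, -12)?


Area = |x1(y2-y3) + x2(y3-y1) + x3(y1-y2)| / 2
= |7*(-18--12) + -19*(-12-19) + -3*(19--18)| / 2
= 218

218


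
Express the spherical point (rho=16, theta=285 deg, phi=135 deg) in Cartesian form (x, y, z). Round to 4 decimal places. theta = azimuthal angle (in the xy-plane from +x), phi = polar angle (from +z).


x = 16 * sin(135) * cos(285) = 2.9282
y = 16 * sin(135) * sin(285) = -10.9282
z = 16 * cos(135) = -11.3137

(2.9282, -10.9282, -11.3137)
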